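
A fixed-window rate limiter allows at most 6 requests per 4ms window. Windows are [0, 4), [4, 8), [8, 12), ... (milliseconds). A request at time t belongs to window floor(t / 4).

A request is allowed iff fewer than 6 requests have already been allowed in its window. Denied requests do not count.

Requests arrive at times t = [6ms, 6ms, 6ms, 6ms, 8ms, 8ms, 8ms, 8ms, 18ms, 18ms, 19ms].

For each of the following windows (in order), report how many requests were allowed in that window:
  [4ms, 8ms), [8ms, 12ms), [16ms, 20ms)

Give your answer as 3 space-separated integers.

Answer: 4 4 3

Derivation:
Processing requests:
  req#1 t=6ms (window 1): ALLOW
  req#2 t=6ms (window 1): ALLOW
  req#3 t=6ms (window 1): ALLOW
  req#4 t=6ms (window 1): ALLOW
  req#5 t=8ms (window 2): ALLOW
  req#6 t=8ms (window 2): ALLOW
  req#7 t=8ms (window 2): ALLOW
  req#8 t=8ms (window 2): ALLOW
  req#9 t=18ms (window 4): ALLOW
  req#10 t=18ms (window 4): ALLOW
  req#11 t=19ms (window 4): ALLOW

Allowed counts by window: 4 4 3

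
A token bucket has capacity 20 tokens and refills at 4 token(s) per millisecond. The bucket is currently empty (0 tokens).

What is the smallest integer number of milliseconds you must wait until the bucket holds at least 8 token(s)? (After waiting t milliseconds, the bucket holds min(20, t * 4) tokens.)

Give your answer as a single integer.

Need t * 4 >= 8, so t >= 8/4.
Smallest integer t = ceil(8/4) = 2.

Answer: 2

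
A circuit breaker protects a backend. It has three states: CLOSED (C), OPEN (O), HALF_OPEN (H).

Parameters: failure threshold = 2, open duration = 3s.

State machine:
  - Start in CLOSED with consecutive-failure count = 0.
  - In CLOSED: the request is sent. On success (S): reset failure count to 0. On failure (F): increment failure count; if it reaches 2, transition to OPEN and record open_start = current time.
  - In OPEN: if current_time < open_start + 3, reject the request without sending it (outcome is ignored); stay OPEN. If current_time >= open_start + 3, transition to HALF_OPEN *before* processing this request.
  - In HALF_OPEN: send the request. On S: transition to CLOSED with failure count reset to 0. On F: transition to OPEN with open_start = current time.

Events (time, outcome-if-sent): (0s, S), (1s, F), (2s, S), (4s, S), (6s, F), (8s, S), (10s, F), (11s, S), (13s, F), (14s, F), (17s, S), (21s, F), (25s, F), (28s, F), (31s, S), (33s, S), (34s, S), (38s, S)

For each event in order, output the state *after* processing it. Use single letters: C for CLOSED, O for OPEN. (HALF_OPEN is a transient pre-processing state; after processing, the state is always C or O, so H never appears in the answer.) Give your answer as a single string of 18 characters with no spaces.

Answer: CCCCCCCCCOCCOOCCCC

Derivation:
State after each event:
  event#1 t=0s outcome=S: state=CLOSED
  event#2 t=1s outcome=F: state=CLOSED
  event#3 t=2s outcome=S: state=CLOSED
  event#4 t=4s outcome=S: state=CLOSED
  event#5 t=6s outcome=F: state=CLOSED
  event#6 t=8s outcome=S: state=CLOSED
  event#7 t=10s outcome=F: state=CLOSED
  event#8 t=11s outcome=S: state=CLOSED
  event#9 t=13s outcome=F: state=CLOSED
  event#10 t=14s outcome=F: state=OPEN
  event#11 t=17s outcome=S: state=CLOSED
  event#12 t=21s outcome=F: state=CLOSED
  event#13 t=25s outcome=F: state=OPEN
  event#14 t=28s outcome=F: state=OPEN
  event#15 t=31s outcome=S: state=CLOSED
  event#16 t=33s outcome=S: state=CLOSED
  event#17 t=34s outcome=S: state=CLOSED
  event#18 t=38s outcome=S: state=CLOSED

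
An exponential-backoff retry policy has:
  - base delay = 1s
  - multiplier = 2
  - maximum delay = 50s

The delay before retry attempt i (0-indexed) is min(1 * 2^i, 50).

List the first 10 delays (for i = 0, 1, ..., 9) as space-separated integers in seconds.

Computing each delay:
  i=0: min(1*2^0, 50) = 1
  i=1: min(1*2^1, 50) = 2
  i=2: min(1*2^2, 50) = 4
  i=3: min(1*2^3, 50) = 8
  i=4: min(1*2^4, 50) = 16
  i=5: min(1*2^5, 50) = 32
  i=6: min(1*2^6, 50) = 50
  i=7: min(1*2^7, 50) = 50
  i=8: min(1*2^8, 50) = 50
  i=9: min(1*2^9, 50) = 50

Answer: 1 2 4 8 16 32 50 50 50 50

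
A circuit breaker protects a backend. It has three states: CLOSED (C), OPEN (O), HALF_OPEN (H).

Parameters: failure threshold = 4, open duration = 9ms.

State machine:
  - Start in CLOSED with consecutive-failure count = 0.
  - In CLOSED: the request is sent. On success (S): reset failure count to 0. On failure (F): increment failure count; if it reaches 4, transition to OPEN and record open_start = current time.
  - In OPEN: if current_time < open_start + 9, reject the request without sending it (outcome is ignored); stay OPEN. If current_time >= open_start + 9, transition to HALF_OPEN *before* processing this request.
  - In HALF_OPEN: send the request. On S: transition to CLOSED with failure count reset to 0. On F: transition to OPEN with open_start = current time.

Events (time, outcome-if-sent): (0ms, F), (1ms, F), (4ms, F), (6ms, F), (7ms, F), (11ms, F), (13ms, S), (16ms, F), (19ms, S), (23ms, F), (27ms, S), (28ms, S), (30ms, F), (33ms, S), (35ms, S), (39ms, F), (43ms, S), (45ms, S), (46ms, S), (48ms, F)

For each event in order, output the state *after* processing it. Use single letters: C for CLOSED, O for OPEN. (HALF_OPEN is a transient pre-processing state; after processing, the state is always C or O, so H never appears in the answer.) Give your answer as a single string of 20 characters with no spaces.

State after each event:
  event#1 t=0ms outcome=F: state=CLOSED
  event#2 t=1ms outcome=F: state=CLOSED
  event#3 t=4ms outcome=F: state=CLOSED
  event#4 t=6ms outcome=F: state=OPEN
  event#5 t=7ms outcome=F: state=OPEN
  event#6 t=11ms outcome=F: state=OPEN
  event#7 t=13ms outcome=S: state=OPEN
  event#8 t=16ms outcome=F: state=OPEN
  event#9 t=19ms outcome=S: state=OPEN
  event#10 t=23ms outcome=F: state=OPEN
  event#11 t=27ms outcome=S: state=CLOSED
  event#12 t=28ms outcome=S: state=CLOSED
  event#13 t=30ms outcome=F: state=CLOSED
  event#14 t=33ms outcome=S: state=CLOSED
  event#15 t=35ms outcome=S: state=CLOSED
  event#16 t=39ms outcome=F: state=CLOSED
  event#17 t=43ms outcome=S: state=CLOSED
  event#18 t=45ms outcome=S: state=CLOSED
  event#19 t=46ms outcome=S: state=CLOSED
  event#20 t=48ms outcome=F: state=CLOSED

Answer: CCCOOOOOOOCCCCCCCCCC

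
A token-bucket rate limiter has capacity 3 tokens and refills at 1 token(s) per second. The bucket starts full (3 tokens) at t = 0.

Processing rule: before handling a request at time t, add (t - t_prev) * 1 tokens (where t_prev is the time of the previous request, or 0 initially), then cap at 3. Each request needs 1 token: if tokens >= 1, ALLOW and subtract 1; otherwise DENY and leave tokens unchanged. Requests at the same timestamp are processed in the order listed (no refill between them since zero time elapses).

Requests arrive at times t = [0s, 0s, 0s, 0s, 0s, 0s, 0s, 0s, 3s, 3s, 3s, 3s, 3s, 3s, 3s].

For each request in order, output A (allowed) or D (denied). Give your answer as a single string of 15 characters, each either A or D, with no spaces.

Answer: AAADDDDDAAADDDD

Derivation:
Simulating step by step:
  req#1 t=0s: ALLOW
  req#2 t=0s: ALLOW
  req#3 t=0s: ALLOW
  req#4 t=0s: DENY
  req#5 t=0s: DENY
  req#6 t=0s: DENY
  req#7 t=0s: DENY
  req#8 t=0s: DENY
  req#9 t=3s: ALLOW
  req#10 t=3s: ALLOW
  req#11 t=3s: ALLOW
  req#12 t=3s: DENY
  req#13 t=3s: DENY
  req#14 t=3s: DENY
  req#15 t=3s: DENY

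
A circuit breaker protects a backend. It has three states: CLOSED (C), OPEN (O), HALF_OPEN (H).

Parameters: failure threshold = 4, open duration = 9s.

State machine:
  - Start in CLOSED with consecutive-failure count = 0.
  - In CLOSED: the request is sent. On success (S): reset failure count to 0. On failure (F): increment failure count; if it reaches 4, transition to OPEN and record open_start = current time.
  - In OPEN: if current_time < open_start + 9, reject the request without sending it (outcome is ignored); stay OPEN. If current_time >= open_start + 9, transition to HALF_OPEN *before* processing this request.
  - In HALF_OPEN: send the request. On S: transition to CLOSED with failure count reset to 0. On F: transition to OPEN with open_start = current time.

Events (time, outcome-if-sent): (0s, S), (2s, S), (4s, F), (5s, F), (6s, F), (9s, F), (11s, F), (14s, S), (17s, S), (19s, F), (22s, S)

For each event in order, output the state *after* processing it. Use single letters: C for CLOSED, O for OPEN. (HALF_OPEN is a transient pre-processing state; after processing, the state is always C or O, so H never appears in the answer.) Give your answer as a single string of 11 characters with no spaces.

State after each event:
  event#1 t=0s outcome=S: state=CLOSED
  event#2 t=2s outcome=S: state=CLOSED
  event#3 t=4s outcome=F: state=CLOSED
  event#4 t=5s outcome=F: state=CLOSED
  event#5 t=6s outcome=F: state=CLOSED
  event#6 t=9s outcome=F: state=OPEN
  event#7 t=11s outcome=F: state=OPEN
  event#8 t=14s outcome=S: state=OPEN
  event#9 t=17s outcome=S: state=OPEN
  event#10 t=19s outcome=F: state=OPEN
  event#11 t=22s outcome=S: state=OPEN

Answer: CCCCCOOOOOO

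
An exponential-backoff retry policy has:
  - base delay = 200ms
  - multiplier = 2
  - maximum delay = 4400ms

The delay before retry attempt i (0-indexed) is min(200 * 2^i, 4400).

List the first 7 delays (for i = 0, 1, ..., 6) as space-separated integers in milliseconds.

Computing each delay:
  i=0: min(200*2^0, 4400) = 200
  i=1: min(200*2^1, 4400) = 400
  i=2: min(200*2^2, 4400) = 800
  i=3: min(200*2^3, 4400) = 1600
  i=4: min(200*2^4, 4400) = 3200
  i=5: min(200*2^5, 4400) = 4400
  i=6: min(200*2^6, 4400) = 4400

Answer: 200 400 800 1600 3200 4400 4400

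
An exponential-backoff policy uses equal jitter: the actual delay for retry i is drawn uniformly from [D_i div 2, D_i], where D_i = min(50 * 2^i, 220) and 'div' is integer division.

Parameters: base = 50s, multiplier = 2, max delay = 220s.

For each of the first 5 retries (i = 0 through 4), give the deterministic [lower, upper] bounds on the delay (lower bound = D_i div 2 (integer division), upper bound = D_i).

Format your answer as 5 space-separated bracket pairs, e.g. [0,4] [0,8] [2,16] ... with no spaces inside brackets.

Computing bounds per retry:
  i=0: D_i=min(50*2^0,220)=50, bounds=[25,50]
  i=1: D_i=min(50*2^1,220)=100, bounds=[50,100]
  i=2: D_i=min(50*2^2,220)=200, bounds=[100,200]
  i=3: D_i=min(50*2^3,220)=220, bounds=[110,220]
  i=4: D_i=min(50*2^4,220)=220, bounds=[110,220]

Answer: [25,50] [50,100] [100,200] [110,220] [110,220]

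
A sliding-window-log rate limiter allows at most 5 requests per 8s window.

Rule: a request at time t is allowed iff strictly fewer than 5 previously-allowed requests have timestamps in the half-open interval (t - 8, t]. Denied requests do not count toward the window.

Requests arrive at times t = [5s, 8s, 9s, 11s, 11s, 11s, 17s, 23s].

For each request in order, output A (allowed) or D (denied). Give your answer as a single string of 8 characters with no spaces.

Tracking allowed requests in the window:
  req#1 t=5s: ALLOW
  req#2 t=8s: ALLOW
  req#3 t=9s: ALLOW
  req#4 t=11s: ALLOW
  req#5 t=11s: ALLOW
  req#6 t=11s: DENY
  req#7 t=17s: ALLOW
  req#8 t=23s: ALLOW

Answer: AAAAADAA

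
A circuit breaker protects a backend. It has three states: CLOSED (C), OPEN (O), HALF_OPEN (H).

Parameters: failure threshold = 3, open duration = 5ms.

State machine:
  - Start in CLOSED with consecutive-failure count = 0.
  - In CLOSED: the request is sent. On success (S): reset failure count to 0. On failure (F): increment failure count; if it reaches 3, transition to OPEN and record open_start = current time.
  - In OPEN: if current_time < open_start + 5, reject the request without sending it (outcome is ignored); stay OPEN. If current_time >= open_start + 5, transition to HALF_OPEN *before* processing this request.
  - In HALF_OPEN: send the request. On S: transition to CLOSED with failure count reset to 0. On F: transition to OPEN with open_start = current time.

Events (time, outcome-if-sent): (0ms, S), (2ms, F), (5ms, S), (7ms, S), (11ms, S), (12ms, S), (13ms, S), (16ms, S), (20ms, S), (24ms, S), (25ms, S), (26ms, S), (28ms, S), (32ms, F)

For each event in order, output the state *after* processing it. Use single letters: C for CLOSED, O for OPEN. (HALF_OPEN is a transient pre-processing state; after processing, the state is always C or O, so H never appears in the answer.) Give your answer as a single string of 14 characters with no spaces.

State after each event:
  event#1 t=0ms outcome=S: state=CLOSED
  event#2 t=2ms outcome=F: state=CLOSED
  event#3 t=5ms outcome=S: state=CLOSED
  event#4 t=7ms outcome=S: state=CLOSED
  event#5 t=11ms outcome=S: state=CLOSED
  event#6 t=12ms outcome=S: state=CLOSED
  event#7 t=13ms outcome=S: state=CLOSED
  event#8 t=16ms outcome=S: state=CLOSED
  event#9 t=20ms outcome=S: state=CLOSED
  event#10 t=24ms outcome=S: state=CLOSED
  event#11 t=25ms outcome=S: state=CLOSED
  event#12 t=26ms outcome=S: state=CLOSED
  event#13 t=28ms outcome=S: state=CLOSED
  event#14 t=32ms outcome=F: state=CLOSED

Answer: CCCCCCCCCCCCCC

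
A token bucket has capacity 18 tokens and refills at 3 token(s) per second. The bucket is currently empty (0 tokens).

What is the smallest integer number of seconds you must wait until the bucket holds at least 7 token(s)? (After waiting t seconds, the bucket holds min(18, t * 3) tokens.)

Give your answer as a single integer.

Need t * 3 >= 7, so t >= 7/3.
Smallest integer t = ceil(7/3) = 3.

Answer: 3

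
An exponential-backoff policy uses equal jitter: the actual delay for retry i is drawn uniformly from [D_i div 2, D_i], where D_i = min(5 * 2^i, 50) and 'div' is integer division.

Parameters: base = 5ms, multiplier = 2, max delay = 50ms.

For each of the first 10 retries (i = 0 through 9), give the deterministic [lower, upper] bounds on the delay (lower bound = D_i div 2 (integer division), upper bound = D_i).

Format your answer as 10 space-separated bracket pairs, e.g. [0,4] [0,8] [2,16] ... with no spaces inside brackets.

Computing bounds per retry:
  i=0: D_i=min(5*2^0,50)=5, bounds=[2,5]
  i=1: D_i=min(5*2^1,50)=10, bounds=[5,10]
  i=2: D_i=min(5*2^2,50)=20, bounds=[10,20]
  i=3: D_i=min(5*2^3,50)=40, bounds=[20,40]
  i=4: D_i=min(5*2^4,50)=50, bounds=[25,50]
  i=5: D_i=min(5*2^5,50)=50, bounds=[25,50]
  i=6: D_i=min(5*2^6,50)=50, bounds=[25,50]
  i=7: D_i=min(5*2^7,50)=50, bounds=[25,50]
  i=8: D_i=min(5*2^8,50)=50, bounds=[25,50]
  i=9: D_i=min(5*2^9,50)=50, bounds=[25,50]

Answer: [2,5] [5,10] [10,20] [20,40] [25,50] [25,50] [25,50] [25,50] [25,50] [25,50]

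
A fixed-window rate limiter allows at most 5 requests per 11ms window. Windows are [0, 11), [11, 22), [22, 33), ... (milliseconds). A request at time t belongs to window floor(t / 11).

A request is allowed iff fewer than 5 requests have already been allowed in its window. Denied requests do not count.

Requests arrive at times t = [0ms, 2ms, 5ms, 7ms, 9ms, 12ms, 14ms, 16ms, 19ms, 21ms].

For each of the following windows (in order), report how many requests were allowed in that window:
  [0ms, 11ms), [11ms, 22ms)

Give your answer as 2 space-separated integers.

Processing requests:
  req#1 t=0ms (window 0): ALLOW
  req#2 t=2ms (window 0): ALLOW
  req#3 t=5ms (window 0): ALLOW
  req#4 t=7ms (window 0): ALLOW
  req#5 t=9ms (window 0): ALLOW
  req#6 t=12ms (window 1): ALLOW
  req#7 t=14ms (window 1): ALLOW
  req#8 t=16ms (window 1): ALLOW
  req#9 t=19ms (window 1): ALLOW
  req#10 t=21ms (window 1): ALLOW

Allowed counts by window: 5 5

Answer: 5 5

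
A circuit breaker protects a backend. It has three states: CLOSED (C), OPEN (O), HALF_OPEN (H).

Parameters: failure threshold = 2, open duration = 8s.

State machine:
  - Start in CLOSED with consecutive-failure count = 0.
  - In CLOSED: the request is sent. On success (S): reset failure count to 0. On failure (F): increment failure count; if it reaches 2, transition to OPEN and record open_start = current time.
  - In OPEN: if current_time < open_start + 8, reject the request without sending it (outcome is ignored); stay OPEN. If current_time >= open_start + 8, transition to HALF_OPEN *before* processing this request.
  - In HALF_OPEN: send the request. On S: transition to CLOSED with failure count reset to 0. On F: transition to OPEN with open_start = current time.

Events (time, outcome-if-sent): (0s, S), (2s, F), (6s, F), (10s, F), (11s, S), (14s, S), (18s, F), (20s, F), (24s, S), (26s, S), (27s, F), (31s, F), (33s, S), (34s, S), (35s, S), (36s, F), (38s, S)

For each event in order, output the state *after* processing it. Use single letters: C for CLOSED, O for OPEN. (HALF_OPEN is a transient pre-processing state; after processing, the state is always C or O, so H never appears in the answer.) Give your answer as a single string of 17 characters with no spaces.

State after each event:
  event#1 t=0s outcome=S: state=CLOSED
  event#2 t=2s outcome=F: state=CLOSED
  event#3 t=6s outcome=F: state=OPEN
  event#4 t=10s outcome=F: state=OPEN
  event#5 t=11s outcome=S: state=OPEN
  event#6 t=14s outcome=S: state=CLOSED
  event#7 t=18s outcome=F: state=CLOSED
  event#8 t=20s outcome=F: state=OPEN
  event#9 t=24s outcome=S: state=OPEN
  event#10 t=26s outcome=S: state=OPEN
  event#11 t=27s outcome=F: state=OPEN
  event#12 t=31s outcome=F: state=OPEN
  event#13 t=33s outcome=S: state=OPEN
  event#14 t=34s outcome=S: state=OPEN
  event#15 t=35s outcome=S: state=OPEN
  event#16 t=36s outcome=F: state=OPEN
  event#17 t=38s outcome=S: state=OPEN

Answer: CCOOOCCOOOOOOOOOO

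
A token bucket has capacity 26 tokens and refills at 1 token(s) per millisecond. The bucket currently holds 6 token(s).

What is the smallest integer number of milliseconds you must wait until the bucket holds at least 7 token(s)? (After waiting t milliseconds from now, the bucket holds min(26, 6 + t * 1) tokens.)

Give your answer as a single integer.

Answer: 1

Derivation:
Need 6 + t * 1 >= 7, so t >= 1/1.
Smallest integer t = ceil(1/1) = 1.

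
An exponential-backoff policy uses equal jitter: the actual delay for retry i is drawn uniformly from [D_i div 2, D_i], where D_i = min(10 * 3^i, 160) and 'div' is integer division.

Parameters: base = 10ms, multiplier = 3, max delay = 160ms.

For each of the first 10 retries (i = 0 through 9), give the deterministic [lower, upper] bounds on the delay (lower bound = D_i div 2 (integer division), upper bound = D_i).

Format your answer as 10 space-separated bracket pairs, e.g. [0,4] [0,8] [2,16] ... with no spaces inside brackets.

Answer: [5,10] [15,30] [45,90] [80,160] [80,160] [80,160] [80,160] [80,160] [80,160] [80,160]

Derivation:
Computing bounds per retry:
  i=0: D_i=min(10*3^0,160)=10, bounds=[5,10]
  i=1: D_i=min(10*3^1,160)=30, bounds=[15,30]
  i=2: D_i=min(10*3^2,160)=90, bounds=[45,90]
  i=3: D_i=min(10*3^3,160)=160, bounds=[80,160]
  i=4: D_i=min(10*3^4,160)=160, bounds=[80,160]
  i=5: D_i=min(10*3^5,160)=160, bounds=[80,160]
  i=6: D_i=min(10*3^6,160)=160, bounds=[80,160]
  i=7: D_i=min(10*3^7,160)=160, bounds=[80,160]
  i=8: D_i=min(10*3^8,160)=160, bounds=[80,160]
  i=9: D_i=min(10*3^9,160)=160, bounds=[80,160]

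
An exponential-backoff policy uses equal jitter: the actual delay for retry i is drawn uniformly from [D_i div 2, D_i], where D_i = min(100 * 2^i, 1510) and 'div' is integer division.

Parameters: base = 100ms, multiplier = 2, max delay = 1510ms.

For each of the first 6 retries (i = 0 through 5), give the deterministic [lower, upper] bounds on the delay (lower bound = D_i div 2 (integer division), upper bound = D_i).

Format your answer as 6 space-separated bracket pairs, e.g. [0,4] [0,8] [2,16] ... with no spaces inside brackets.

Answer: [50,100] [100,200] [200,400] [400,800] [755,1510] [755,1510]

Derivation:
Computing bounds per retry:
  i=0: D_i=min(100*2^0,1510)=100, bounds=[50,100]
  i=1: D_i=min(100*2^1,1510)=200, bounds=[100,200]
  i=2: D_i=min(100*2^2,1510)=400, bounds=[200,400]
  i=3: D_i=min(100*2^3,1510)=800, bounds=[400,800]
  i=4: D_i=min(100*2^4,1510)=1510, bounds=[755,1510]
  i=5: D_i=min(100*2^5,1510)=1510, bounds=[755,1510]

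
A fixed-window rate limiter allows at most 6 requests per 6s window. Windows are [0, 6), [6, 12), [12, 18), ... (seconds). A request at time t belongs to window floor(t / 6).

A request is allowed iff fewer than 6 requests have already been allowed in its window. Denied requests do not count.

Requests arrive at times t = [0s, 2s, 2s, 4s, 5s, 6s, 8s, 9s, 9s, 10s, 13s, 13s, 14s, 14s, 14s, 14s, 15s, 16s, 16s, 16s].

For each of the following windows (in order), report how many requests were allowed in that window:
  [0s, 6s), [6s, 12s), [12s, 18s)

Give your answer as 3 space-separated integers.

Processing requests:
  req#1 t=0s (window 0): ALLOW
  req#2 t=2s (window 0): ALLOW
  req#3 t=2s (window 0): ALLOW
  req#4 t=4s (window 0): ALLOW
  req#5 t=5s (window 0): ALLOW
  req#6 t=6s (window 1): ALLOW
  req#7 t=8s (window 1): ALLOW
  req#8 t=9s (window 1): ALLOW
  req#9 t=9s (window 1): ALLOW
  req#10 t=10s (window 1): ALLOW
  req#11 t=13s (window 2): ALLOW
  req#12 t=13s (window 2): ALLOW
  req#13 t=14s (window 2): ALLOW
  req#14 t=14s (window 2): ALLOW
  req#15 t=14s (window 2): ALLOW
  req#16 t=14s (window 2): ALLOW
  req#17 t=15s (window 2): DENY
  req#18 t=16s (window 2): DENY
  req#19 t=16s (window 2): DENY
  req#20 t=16s (window 2): DENY

Allowed counts by window: 5 5 6

Answer: 5 5 6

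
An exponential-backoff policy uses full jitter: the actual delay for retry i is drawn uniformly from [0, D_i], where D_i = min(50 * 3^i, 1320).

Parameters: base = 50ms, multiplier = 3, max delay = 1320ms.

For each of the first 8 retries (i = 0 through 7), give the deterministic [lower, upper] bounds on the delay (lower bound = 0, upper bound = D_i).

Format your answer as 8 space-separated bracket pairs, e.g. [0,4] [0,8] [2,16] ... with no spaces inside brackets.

Computing bounds per retry:
  i=0: D_i=min(50*3^0,1320)=50, bounds=[0,50]
  i=1: D_i=min(50*3^1,1320)=150, bounds=[0,150]
  i=2: D_i=min(50*3^2,1320)=450, bounds=[0,450]
  i=3: D_i=min(50*3^3,1320)=1320, bounds=[0,1320]
  i=4: D_i=min(50*3^4,1320)=1320, bounds=[0,1320]
  i=5: D_i=min(50*3^5,1320)=1320, bounds=[0,1320]
  i=6: D_i=min(50*3^6,1320)=1320, bounds=[0,1320]
  i=7: D_i=min(50*3^7,1320)=1320, bounds=[0,1320]

Answer: [0,50] [0,150] [0,450] [0,1320] [0,1320] [0,1320] [0,1320] [0,1320]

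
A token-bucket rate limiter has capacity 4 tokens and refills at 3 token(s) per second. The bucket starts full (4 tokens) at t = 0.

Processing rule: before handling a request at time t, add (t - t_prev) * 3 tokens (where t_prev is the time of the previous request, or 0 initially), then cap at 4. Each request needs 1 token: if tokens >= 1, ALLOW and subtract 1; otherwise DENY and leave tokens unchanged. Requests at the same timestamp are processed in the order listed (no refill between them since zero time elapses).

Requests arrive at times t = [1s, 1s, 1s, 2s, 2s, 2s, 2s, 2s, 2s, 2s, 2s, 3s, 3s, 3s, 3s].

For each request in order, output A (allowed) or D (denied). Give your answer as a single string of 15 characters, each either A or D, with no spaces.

Simulating step by step:
  req#1 t=1s: ALLOW
  req#2 t=1s: ALLOW
  req#3 t=1s: ALLOW
  req#4 t=2s: ALLOW
  req#5 t=2s: ALLOW
  req#6 t=2s: ALLOW
  req#7 t=2s: ALLOW
  req#8 t=2s: DENY
  req#9 t=2s: DENY
  req#10 t=2s: DENY
  req#11 t=2s: DENY
  req#12 t=3s: ALLOW
  req#13 t=3s: ALLOW
  req#14 t=3s: ALLOW
  req#15 t=3s: DENY

Answer: AAAAAAADDDDAAAD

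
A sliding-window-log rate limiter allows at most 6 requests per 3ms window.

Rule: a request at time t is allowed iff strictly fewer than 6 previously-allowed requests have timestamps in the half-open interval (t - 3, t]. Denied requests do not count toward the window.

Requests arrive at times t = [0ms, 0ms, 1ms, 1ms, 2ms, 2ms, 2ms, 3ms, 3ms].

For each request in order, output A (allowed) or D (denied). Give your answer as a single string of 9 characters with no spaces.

Answer: AAAAAADAA

Derivation:
Tracking allowed requests in the window:
  req#1 t=0ms: ALLOW
  req#2 t=0ms: ALLOW
  req#3 t=1ms: ALLOW
  req#4 t=1ms: ALLOW
  req#5 t=2ms: ALLOW
  req#6 t=2ms: ALLOW
  req#7 t=2ms: DENY
  req#8 t=3ms: ALLOW
  req#9 t=3ms: ALLOW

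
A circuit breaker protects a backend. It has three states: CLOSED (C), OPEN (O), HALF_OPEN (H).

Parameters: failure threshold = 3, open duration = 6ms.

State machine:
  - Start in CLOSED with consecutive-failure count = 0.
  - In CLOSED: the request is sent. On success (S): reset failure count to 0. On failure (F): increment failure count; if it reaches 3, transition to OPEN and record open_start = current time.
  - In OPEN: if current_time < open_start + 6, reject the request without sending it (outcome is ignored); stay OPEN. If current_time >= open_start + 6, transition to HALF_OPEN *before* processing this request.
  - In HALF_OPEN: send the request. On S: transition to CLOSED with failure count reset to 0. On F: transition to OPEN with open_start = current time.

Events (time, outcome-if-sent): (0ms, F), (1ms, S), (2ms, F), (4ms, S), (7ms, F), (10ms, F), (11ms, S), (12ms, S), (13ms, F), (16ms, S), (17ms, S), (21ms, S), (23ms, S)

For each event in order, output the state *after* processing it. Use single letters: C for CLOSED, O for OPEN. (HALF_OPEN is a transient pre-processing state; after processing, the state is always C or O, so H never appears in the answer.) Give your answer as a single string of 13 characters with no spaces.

Answer: CCCCCCCCCCCCC

Derivation:
State after each event:
  event#1 t=0ms outcome=F: state=CLOSED
  event#2 t=1ms outcome=S: state=CLOSED
  event#3 t=2ms outcome=F: state=CLOSED
  event#4 t=4ms outcome=S: state=CLOSED
  event#5 t=7ms outcome=F: state=CLOSED
  event#6 t=10ms outcome=F: state=CLOSED
  event#7 t=11ms outcome=S: state=CLOSED
  event#8 t=12ms outcome=S: state=CLOSED
  event#9 t=13ms outcome=F: state=CLOSED
  event#10 t=16ms outcome=S: state=CLOSED
  event#11 t=17ms outcome=S: state=CLOSED
  event#12 t=21ms outcome=S: state=CLOSED
  event#13 t=23ms outcome=S: state=CLOSED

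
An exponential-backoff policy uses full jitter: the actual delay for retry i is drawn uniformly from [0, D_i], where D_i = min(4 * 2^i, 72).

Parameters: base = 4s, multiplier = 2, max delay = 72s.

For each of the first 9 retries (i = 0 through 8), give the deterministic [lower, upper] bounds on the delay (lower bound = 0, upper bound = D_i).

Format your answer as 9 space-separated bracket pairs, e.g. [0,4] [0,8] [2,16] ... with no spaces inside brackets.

Answer: [0,4] [0,8] [0,16] [0,32] [0,64] [0,72] [0,72] [0,72] [0,72]

Derivation:
Computing bounds per retry:
  i=0: D_i=min(4*2^0,72)=4, bounds=[0,4]
  i=1: D_i=min(4*2^1,72)=8, bounds=[0,8]
  i=2: D_i=min(4*2^2,72)=16, bounds=[0,16]
  i=3: D_i=min(4*2^3,72)=32, bounds=[0,32]
  i=4: D_i=min(4*2^4,72)=64, bounds=[0,64]
  i=5: D_i=min(4*2^5,72)=72, bounds=[0,72]
  i=6: D_i=min(4*2^6,72)=72, bounds=[0,72]
  i=7: D_i=min(4*2^7,72)=72, bounds=[0,72]
  i=8: D_i=min(4*2^8,72)=72, bounds=[0,72]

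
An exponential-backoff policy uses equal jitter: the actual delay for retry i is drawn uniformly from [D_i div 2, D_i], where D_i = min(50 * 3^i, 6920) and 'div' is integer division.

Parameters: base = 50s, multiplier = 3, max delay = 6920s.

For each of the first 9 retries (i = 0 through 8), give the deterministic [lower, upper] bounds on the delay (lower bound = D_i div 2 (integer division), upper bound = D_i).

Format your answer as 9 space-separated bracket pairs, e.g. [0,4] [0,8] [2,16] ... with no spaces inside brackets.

Answer: [25,50] [75,150] [225,450] [675,1350] [2025,4050] [3460,6920] [3460,6920] [3460,6920] [3460,6920]

Derivation:
Computing bounds per retry:
  i=0: D_i=min(50*3^0,6920)=50, bounds=[25,50]
  i=1: D_i=min(50*3^1,6920)=150, bounds=[75,150]
  i=2: D_i=min(50*3^2,6920)=450, bounds=[225,450]
  i=3: D_i=min(50*3^3,6920)=1350, bounds=[675,1350]
  i=4: D_i=min(50*3^4,6920)=4050, bounds=[2025,4050]
  i=5: D_i=min(50*3^5,6920)=6920, bounds=[3460,6920]
  i=6: D_i=min(50*3^6,6920)=6920, bounds=[3460,6920]
  i=7: D_i=min(50*3^7,6920)=6920, bounds=[3460,6920]
  i=8: D_i=min(50*3^8,6920)=6920, bounds=[3460,6920]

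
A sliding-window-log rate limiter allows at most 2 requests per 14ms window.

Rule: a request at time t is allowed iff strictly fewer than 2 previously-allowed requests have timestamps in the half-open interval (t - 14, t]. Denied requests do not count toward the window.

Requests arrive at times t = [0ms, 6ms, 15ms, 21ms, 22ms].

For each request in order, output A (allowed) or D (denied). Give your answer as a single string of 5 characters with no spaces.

Answer: AAAAD

Derivation:
Tracking allowed requests in the window:
  req#1 t=0ms: ALLOW
  req#2 t=6ms: ALLOW
  req#3 t=15ms: ALLOW
  req#4 t=21ms: ALLOW
  req#5 t=22ms: DENY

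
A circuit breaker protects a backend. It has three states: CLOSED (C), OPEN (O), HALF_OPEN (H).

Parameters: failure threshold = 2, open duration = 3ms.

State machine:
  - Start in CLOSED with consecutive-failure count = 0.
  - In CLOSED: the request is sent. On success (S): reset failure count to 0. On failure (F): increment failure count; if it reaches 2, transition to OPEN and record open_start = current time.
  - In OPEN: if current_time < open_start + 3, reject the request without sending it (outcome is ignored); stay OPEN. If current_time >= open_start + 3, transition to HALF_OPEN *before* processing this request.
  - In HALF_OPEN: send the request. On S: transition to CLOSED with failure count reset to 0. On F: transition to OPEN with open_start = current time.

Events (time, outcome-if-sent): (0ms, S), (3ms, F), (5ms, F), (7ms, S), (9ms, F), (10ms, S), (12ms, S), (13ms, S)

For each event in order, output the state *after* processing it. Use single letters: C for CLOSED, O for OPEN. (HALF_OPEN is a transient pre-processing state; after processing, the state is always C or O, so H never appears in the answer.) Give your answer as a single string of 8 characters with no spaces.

Answer: CCOOOOCC

Derivation:
State after each event:
  event#1 t=0ms outcome=S: state=CLOSED
  event#2 t=3ms outcome=F: state=CLOSED
  event#3 t=5ms outcome=F: state=OPEN
  event#4 t=7ms outcome=S: state=OPEN
  event#5 t=9ms outcome=F: state=OPEN
  event#6 t=10ms outcome=S: state=OPEN
  event#7 t=12ms outcome=S: state=CLOSED
  event#8 t=13ms outcome=S: state=CLOSED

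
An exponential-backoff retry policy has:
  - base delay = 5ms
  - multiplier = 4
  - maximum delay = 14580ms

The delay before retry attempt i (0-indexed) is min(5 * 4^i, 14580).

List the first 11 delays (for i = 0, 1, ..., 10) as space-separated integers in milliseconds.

Answer: 5 20 80 320 1280 5120 14580 14580 14580 14580 14580

Derivation:
Computing each delay:
  i=0: min(5*4^0, 14580) = 5
  i=1: min(5*4^1, 14580) = 20
  i=2: min(5*4^2, 14580) = 80
  i=3: min(5*4^3, 14580) = 320
  i=4: min(5*4^4, 14580) = 1280
  i=5: min(5*4^5, 14580) = 5120
  i=6: min(5*4^6, 14580) = 14580
  i=7: min(5*4^7, 14580) = 14580
  i=8: min(5*4^8, 14580) = 14580
  i=9: min(5*4^9, 14580) = 14580
  i=10: min(5*4^10, 14580) = 14580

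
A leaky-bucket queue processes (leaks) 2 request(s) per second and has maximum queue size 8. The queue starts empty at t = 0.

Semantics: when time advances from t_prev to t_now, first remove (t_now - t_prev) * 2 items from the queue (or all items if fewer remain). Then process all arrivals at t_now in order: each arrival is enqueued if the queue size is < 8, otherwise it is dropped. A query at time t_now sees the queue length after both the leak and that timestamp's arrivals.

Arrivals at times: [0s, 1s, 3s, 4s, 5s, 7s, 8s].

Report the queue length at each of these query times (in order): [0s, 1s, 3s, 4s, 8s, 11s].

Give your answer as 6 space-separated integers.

Answer: 1 1 1 1 1 0

Derivation:
Queue lengths at query times:
  query t=0s: backlog = 1
  query t=1s: backlog = 1
  query t=3s: backlog = 1
  query t=4s: backlog = 1
  query t=8s: backlog = 1
  query t=11s: backlog = 0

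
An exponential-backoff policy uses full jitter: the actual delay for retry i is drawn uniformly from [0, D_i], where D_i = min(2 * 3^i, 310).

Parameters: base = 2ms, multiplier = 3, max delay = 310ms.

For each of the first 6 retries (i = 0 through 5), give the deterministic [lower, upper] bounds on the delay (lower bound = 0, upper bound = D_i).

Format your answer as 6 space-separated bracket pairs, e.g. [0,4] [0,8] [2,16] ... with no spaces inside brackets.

Computing bounds per retry:
  i=0: D_i=min(2*3^0,310)=2, bounds=[0,2]
  i=1: D_i=min(2*3^1,310)=6, bounds=[0,6]
  i=2: D_i=min(2*3^2,310)=18, bounds=[0,18]
  i=3: D_i=min(2*3^3,310)=54, bounds=[0,54]
  i=4: D_i=min(2*3^4,310)=162, bounds=[0,162]
  i=5: D_i=min(2*3^5,310)=310, bounds=[0,310]

Answer: [0,2] [0,6] [0,18] [0,54] [0,162] [0,310]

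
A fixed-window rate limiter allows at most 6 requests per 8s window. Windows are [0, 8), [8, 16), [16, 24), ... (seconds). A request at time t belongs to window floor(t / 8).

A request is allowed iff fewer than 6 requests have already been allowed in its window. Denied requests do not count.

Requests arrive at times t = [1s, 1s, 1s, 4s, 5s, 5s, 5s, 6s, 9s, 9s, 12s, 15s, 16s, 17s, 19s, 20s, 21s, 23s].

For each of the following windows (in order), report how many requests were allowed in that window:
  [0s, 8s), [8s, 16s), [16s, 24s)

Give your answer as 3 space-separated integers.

Answer: 6 4 6

Derivation:
Processing requests:
  req#1 t=1s (window 0): ALLOW
  req#2 t=1s (window 0): ALLOW
  req#3 t=1s (window 0): ALLOW
  req#4 t=4s (window 0): ALLOW
  req#5 t=5s (window 0): ALLOW
  req#6 t=5s (window 0): ALLOW
  req#7 t=5s (window 0): DENY
  req#8 t=6s (window 0): DENY
  req#9 t=9s (window 1): ALLOW
  req#10 t=9s (window 1): ALLOW
  req#11 t=12s (window 1): ALLOW
  req#12 t=15s (window 1): ALLOW
  req#13 t=16s (window 2): ALLOW
  req#14 t=17s (window 2): ALLOW
  req#15 t=19s (window 2): ALLOW
  req#16 t=20s (window 2): ALLOW
  req#17 t=21s (window 2): ALLOW
  req#18 t=23s (window 2): ALLOW

Allowed counts by window: 6 4 6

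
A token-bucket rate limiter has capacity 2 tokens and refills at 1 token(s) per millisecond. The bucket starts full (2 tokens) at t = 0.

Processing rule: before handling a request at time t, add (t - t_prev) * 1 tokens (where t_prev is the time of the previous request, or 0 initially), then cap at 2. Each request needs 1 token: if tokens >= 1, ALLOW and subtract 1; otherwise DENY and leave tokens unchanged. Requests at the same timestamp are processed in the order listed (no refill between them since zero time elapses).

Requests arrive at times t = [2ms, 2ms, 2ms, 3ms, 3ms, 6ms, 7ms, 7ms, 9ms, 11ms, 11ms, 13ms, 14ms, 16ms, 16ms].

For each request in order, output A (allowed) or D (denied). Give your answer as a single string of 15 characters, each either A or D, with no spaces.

Simulating step by step:
  req#1 t=2ms: ALLOW
  req#2 t=2ms: ALLOW
  req#3 t=2ms: DENY
  req#4 t=3ms: ALLOW
  req#5 t=3ms: DENY
  req#6 t=6ms: ALLOW
  req#7 t=7ms: ALLOW
  req#8 t=7ms: ALLOW
  req#9 t=9ms: ALLOW
  req#10 t=11ms: ALLOW
  req#11 t=11ms: ALLOW
  req#12 t=13ms: ALLOW
  req#13 t=14ms: ALLOW
  req#14 t=16ms: ALLOW
  req#15 t=16ms: ALLOW

Answer: AADADAAAAAAAAAA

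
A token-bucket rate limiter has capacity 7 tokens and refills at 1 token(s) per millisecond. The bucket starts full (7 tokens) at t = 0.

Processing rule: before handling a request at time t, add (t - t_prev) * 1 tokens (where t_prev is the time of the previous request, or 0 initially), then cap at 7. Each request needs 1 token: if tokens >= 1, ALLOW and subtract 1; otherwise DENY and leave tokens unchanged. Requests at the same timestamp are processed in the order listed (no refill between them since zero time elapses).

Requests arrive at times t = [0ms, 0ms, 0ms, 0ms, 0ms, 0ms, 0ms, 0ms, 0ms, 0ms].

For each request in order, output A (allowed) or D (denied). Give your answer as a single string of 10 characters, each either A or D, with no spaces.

Simulating step by step:
  req#1 t=0ms: ALLOW
  req#2 t=0ms: ALLOW
  req#3 t=0ms: ALLOW
  req#4 t=0ms: ALLOW
  req#5 t=0ms: ALLOW
  req#6 t=0ms: ALLOW
  req#7 t=0ms: ALLOW
  req#8 t=0ms: DENY
  req#9 t=0ms: DENY
  req#10 t=0ms: DENY

Answer: AAAAAAADDD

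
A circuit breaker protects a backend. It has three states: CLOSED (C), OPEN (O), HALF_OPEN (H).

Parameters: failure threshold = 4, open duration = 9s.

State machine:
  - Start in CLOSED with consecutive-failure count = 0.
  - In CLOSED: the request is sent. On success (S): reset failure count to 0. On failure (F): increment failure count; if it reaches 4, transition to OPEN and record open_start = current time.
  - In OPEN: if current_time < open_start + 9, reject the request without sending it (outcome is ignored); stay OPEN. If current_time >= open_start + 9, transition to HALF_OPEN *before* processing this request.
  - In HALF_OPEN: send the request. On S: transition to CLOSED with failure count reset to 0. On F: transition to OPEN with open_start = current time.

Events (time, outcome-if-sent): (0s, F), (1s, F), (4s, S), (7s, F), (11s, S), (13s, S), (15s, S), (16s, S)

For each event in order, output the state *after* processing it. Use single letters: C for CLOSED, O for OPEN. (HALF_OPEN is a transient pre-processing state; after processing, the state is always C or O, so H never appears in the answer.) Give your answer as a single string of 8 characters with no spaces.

Answer: CCCCCCCC

Derivation:
State after each event:
  event#1 t=0s outcome=F: state=CLOSED
  event#2 t=1s outcome=F: state=CLOSED
  event#3 t=4s outcome=S: state=CLOSED
  event#4 t=7s outcome=F: state=CLOSED
  event#5 t=11s outcome=S: state=CLOSED
  event#6 t=13s outcome=S: state=CLOSED
  event#7 t=15s outcome=S: state=CLOSED
  event#8 t=16s outcome=S: state=CLOSED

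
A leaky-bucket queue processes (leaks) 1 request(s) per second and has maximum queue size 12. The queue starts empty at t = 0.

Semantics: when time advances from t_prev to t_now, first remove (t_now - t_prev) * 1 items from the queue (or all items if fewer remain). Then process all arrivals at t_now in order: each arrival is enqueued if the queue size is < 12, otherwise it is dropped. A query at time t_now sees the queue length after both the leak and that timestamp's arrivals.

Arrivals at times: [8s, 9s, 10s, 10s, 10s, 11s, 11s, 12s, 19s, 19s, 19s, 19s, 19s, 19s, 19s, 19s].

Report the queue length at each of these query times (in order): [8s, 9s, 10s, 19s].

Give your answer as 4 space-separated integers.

Queue lengths at query times:
  query t=8s: backlog = 1
  query t=9s: backlog = 1
  query t=10s: backlog = 3
  query t=19s: backlog = 8

Answer: 1 1 3 8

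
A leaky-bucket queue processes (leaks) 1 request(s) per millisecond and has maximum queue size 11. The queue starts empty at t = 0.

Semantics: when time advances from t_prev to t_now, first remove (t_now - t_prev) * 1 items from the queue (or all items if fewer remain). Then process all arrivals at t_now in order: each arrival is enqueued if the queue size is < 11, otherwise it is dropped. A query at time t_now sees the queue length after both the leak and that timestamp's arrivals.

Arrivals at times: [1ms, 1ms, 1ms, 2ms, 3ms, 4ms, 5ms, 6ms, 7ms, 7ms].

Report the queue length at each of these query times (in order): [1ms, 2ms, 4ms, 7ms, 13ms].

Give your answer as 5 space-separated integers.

Queue lengths at query times:
  query t=1ms: backlog = 3
  query t=2ms: backlog = 3
  query t=4ms: backlog = 3
  query t=7ms: backlog = 4
  query t=13ms: backlog = 0

Answer: 3 3 3 4 0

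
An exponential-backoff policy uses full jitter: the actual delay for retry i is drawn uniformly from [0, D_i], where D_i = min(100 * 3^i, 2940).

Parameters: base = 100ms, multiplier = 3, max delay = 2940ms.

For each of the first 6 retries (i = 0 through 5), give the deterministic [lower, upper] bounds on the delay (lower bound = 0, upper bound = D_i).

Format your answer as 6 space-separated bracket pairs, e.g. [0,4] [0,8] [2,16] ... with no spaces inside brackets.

Computing bounds per retry:
  i=0: D_i=min(100*3^0,2940)=100, bounds=[0,100]
  i=1: D_i=min(100*3^1,2940)=300, bounds=[0,300]
  i=2: D_i=min(100*3^2,2940)=900, bounds=[0,900]
  i=3: D_i=min(100*3^3,2940)=2700, bounds=[0,2700]
  i=4: D_i=min(100*3^4,2940)=2940, bounds=[0,2940]
  i=5: D_i=min(100*3^5,2940)=2940, bounds=[0,2940]

Answer: [0,100] [0,300] [0,900] [0,2700] [0,2940] [0,2940]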